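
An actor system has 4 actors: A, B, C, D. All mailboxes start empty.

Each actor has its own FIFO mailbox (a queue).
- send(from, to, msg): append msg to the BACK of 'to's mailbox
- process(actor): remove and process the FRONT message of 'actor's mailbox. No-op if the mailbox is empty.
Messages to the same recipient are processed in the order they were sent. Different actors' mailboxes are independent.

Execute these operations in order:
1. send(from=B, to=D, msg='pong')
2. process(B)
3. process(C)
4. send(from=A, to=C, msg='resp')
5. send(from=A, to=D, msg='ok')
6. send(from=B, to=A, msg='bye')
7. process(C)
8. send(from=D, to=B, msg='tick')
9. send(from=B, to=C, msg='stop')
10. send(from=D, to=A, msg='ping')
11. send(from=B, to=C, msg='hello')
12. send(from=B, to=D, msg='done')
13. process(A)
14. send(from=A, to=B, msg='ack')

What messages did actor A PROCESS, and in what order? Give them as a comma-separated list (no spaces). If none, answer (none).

Answer: bye

Derivation:
After 1 (send(from=B, to=D, msg='pong')): A:[] B:[] C:[] D:[pong]
After 2 (process(B)): A:[] B:[] C:[] D:[pong]
After 3 (process(C)): A:[] B:[] C:[] D:[pong]
After 4 (send(from=A, to=C, msg='resp')): A:[] B:[] C:[resp] D:[pong]
After 5 (send(from=A, to=D, msg='ok')): A:[] B:[] C:[resp] D:[pong,ok]
After 6 (send(from=B, to=A, msg='bye')): A:[bye] B:[] C:[resp] D:[pong,ok]
After 7 (process(C)): A:[bye] B:[] C:[] D:[pong,ok]
After 8 (send(from=D, to=B, msg='tick')): A:[bye] B:[tick] C:[] D:[pong,ok]
After 9 (send(from=B, to=C, msg='stop')): A:[bye] B:[tick] C:[stop] D:[pong,ok]
After 10 (send(from=D, to=A, msg='ping')): A:[bye,ping] B:[tick] C:[stop] D:[pong,ok]
After 11 (send(from=B, to=C, msg='hello')): A:[bye,ping] B:[tick] C:[stop,hello] D:[pong,ok]
After 12 (send(from=B, to=D, msg='done')): A:[bye,ping] B:[tick] C:[stop,hello] D:[pong,ok,done]
After 13 (process(A)): A:[ping] B:[tick] C:[stop,hello] D:[pong,ok,done]
After 14 (send(from=A, to=B, msg='ack')): A:[ping] B:[tick,ack] C:[stop,hello] D:[pong,ok,done]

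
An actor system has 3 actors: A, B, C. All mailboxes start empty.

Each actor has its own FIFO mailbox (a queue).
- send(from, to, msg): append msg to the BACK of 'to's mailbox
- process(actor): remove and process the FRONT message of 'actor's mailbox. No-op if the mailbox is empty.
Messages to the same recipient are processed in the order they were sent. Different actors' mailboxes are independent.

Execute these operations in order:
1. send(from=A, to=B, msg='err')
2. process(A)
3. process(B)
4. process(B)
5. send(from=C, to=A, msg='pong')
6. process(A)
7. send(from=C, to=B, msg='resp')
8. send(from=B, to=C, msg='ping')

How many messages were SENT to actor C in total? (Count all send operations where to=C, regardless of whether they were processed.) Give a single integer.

Answer: 1

Derivation:
After 1 (send(from=A, to=B, msg='err')): A:[] B:[err] C:[]
After 2 (process(A)): A:[] B:[err] C:[]
After 3 (process(B)): A:[] B:[] C:[]
After 4 (process(B)): A:[] B:[] C:[]
After 5 (send(from=C, to=A, msg='pong')): A:[pong] B:[] C:[]
After 6 (process(A)): A:[] B:[] C:[]
After 7 (send(from=C, to=B, msg='resp')): A:[] B:[resp] C:[]
After 8 (send(from=B, to=C, msg='ping')): A:[] B:[resp] C:[ping]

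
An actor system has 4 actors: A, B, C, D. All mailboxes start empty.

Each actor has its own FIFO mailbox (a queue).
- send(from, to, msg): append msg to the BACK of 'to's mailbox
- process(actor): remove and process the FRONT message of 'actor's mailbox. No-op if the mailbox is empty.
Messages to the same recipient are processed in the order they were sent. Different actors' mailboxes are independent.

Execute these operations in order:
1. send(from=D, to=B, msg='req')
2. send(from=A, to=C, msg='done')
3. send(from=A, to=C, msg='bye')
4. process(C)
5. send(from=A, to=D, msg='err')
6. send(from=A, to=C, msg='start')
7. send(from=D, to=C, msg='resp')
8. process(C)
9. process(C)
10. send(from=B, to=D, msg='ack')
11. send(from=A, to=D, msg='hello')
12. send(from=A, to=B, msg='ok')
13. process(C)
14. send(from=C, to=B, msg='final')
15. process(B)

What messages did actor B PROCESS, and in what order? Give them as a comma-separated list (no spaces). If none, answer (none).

Answer: req

Derivation:
After 1 (send(from=D, to=B, msg='req')): A:[] B:[req] C:[] D:[]
After 2 (send(from=A, to=C, msg='done')): A:[] B:[req] C:[done] D:[]
After 3 (send(from=A, to=C, msg='bye')): A:[] B:[req] C:[done,bye] D:[]
After 4 (process(C)): A:[] B:[req] C:[bye] D:[]
After 5 (send(from=A, to=D, msg='err')): A:[] B:[req] C:[bye] D:[err]
After 6 (send(from=A, to=C, msg='start')): A:[] B:[req] C:[bye,start] D:[err]
After 7 (send(from=D, to=C, msg='resp')): A:[] B:[req] C:[bye,start,resp] D:[err]
After 8 (process(C)): A:[] B:[req] C:[start,resp] D:[err]
After 9 (process(C)): A:[] B:[req] C:[resp] D:[err]
After 10 (send(from=B, to=D, msg='ack')): A:[] B:[req] C:[resp] D:[err,ack]
After 11 (send(from=A, to=D, msg='hello')): A:[] B:[req] C:[resp] D:[err,ack,hello]
After 12 (send(from=A, to=B, msg='ok')): A:[] B:[req,ok] C:[resp] D:[err,ack,hello]
After 13 (process(C)): A:[] B:[req,ok] C:[] D:[err,ack,hello]
After 14 (send(from=C, to=B, msg='final')): A:[] B:[req,ok,final] C:[] D:[err,ack,hello]
After 15 (process(B)): A:[] B:[ok,final] C:[] D:[err,ack,hello]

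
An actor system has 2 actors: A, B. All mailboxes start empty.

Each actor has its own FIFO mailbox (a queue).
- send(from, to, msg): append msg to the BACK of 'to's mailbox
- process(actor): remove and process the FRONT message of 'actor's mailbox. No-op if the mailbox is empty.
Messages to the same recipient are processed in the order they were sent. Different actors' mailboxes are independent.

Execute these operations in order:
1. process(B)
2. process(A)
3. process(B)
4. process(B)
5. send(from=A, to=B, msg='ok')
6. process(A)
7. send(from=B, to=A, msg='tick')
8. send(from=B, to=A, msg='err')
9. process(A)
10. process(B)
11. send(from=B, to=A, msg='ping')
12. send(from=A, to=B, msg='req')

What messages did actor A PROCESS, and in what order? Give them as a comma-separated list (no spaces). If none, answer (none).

After 1 (process(B)): A:[] B:[]
After 2 (process(A)): A:[] B:[]
After 3 (process(B)): A:[] B:[]
After 4 (process(B)): A:[] B:[]
After 5 (send(from=A, to=B, msg='ok')): A:[] B:[ok]
After 6 (process(A)): A:[] B:[ok]
After 7 (send(from=B, to=A, msg='tick')): A:[tick] B:[ok]
After 8 (send(from=B, to=A, msg='err')): A:[tick,err] B:[ok]
After 9 (process(A)): A:[err] B:[ok]
After 10 (process(B)): A:[err] B:[]
After 11 (send(from=B, to=A, msg='ping')): A:[err,ping] B:[]
After 12 (send(from=A, to=B, msg='req')): A:[err,ping] B:[req]

Answer: tick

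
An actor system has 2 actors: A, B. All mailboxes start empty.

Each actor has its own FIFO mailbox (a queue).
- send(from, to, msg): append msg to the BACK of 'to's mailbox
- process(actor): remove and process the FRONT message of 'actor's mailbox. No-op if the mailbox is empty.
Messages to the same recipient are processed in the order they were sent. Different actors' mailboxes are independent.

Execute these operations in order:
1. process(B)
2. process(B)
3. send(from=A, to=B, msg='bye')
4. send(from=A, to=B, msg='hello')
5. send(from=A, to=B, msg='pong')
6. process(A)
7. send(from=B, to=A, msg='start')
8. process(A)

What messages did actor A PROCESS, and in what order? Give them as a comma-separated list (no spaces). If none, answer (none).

After 1 (process(B)): A:[] B:[]
After 2 (process(B)): A:[] B:[]
After 3 (send(from=A, to=B, msg='bye')): A:[] B:[bye]
After 4 (send(from=A, to=B, msg='hello')): A:[] B:[bye,hello]
After 5 (send(from=A, to=B, msg='pong')): A:[] B:[bye,hello,pong]
After 6 (process(A)): A:[] B:[bye,hello,pong]
After 7 (send(from=B, to=A, msg='start')): A:[start] B:[bye,hello,pong]
After 8 (process(A)): A:[] B:[bye,hello,pong]

Answer: start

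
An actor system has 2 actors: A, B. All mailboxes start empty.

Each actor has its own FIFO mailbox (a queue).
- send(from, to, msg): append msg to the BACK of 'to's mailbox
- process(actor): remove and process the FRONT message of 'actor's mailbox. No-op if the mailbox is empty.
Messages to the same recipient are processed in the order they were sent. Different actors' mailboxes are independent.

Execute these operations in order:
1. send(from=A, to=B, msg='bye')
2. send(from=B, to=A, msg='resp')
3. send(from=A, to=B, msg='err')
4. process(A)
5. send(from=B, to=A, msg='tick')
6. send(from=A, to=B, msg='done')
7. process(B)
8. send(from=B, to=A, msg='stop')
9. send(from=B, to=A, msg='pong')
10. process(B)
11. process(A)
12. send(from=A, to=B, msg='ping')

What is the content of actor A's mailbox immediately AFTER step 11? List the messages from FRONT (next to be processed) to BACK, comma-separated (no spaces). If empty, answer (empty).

After 1 (send(from=A, to=B, msg='bye')): A:[] B:[bye]
After 2 (send(from=B, to=A, msg='resp')): A:[resp] B:[bye]
After 3 (send(from=A, to=B, msg='err')): A:[resp] B:[bye,err]
After 4 (process(A)): A:[] B:[bye,err]
After 5 (send(from=B, to=A, msg='tick')): A:[tick] B:[bye,err]
After 6 (send(from=A, to=B, msg='done')): A:[tick] B:[bye,err,done]
After 7 (process(B)): A:[tick] B:[err,done]
After 8 (send(from=B, to=A, msg='stop')): A:[tick,stop] B:[err,done]
After 9 (send(from=B, to=A, msg='pong')): A:[tick,stop,pong] B:[err,done]
After 10 (process(B)): A:[tick,stop,pong] B:[done]
After 11 (process(A)): A:[stop,pong] B:[done]

stop,pong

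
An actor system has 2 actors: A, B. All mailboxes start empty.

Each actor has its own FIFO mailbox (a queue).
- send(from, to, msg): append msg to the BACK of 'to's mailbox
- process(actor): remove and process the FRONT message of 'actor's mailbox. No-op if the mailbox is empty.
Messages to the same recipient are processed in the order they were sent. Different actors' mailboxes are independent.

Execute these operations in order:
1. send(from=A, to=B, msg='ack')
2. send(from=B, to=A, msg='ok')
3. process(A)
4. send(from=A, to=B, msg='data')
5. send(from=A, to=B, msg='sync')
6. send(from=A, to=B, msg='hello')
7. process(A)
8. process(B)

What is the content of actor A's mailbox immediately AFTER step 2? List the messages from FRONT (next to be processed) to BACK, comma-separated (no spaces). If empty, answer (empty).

After 1 (send(from=A, to=B, msg='ack')): A:[] B:[ack]
After 2 (send(from=B, to=A, msg='ok')): A:[ok] B:[ack]

ok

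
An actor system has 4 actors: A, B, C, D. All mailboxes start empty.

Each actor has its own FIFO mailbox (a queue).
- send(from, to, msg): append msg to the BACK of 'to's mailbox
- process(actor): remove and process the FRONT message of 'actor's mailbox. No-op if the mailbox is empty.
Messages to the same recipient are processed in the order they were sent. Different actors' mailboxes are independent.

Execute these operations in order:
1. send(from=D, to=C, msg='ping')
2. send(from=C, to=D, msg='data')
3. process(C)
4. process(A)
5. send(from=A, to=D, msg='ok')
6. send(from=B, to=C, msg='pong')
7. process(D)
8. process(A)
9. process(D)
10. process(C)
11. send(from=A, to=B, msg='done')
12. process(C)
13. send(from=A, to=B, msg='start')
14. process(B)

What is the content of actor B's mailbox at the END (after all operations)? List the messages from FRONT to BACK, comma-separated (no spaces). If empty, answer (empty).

Answer: start

Derivation:
After 1 (send(from=D, to=C, msg='ping')): A:[] B:[] C:[ping] D:[]
After 2 (send(from=C, to=D, msg='data')): A:[] B:[] C:[ping] D:[data]
After 3 (process(C)): A:[] B:[] C:[] D:[data]
After 4 (process(A)): A:[] B:[] C:[] D:[data]
After 5 (send(from=A, to=D, msg='ok')): A:[] B:[] C:[] D:[data,ok]
After 6 (send(from=B, to=C, msg='pong')): A:[] B:[] C:[pong] D:[data,ok]
After 7 (process(D)): A:[] B:[] C:[pong] D:[ok]
After 8 (process(A)): A:[] B:[] C:[pong] D:[ok]
After 9 (process(D)): A:[] B:[] C:[pong] D:[]
After 10 (process(C)): A:[] B:[] C:[] D:[]
After 11 (send(from=A, to=B, msg='done')): A:[] B:[done] C:[] D:[]
After 12 (process(C)): A:[] B:[done] C:[] D:[]
After 13 (send(from=A, to=B, msg='start')): A:[] B:[done,start] C:[] D:[]
After 14 (process(B)): A:[] B:[start] C:[] D:[]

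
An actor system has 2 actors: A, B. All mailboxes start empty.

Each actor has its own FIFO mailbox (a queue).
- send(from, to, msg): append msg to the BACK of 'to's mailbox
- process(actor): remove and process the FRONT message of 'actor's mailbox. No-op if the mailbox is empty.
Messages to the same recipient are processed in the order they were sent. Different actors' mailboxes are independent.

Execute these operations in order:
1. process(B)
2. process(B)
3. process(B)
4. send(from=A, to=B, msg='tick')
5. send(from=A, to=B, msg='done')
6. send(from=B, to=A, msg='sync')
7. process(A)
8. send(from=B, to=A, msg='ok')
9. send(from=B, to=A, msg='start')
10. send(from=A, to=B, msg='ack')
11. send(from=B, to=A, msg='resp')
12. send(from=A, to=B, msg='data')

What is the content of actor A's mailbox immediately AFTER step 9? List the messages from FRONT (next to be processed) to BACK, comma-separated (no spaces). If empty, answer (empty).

After 1 (process(B)): A:[] B:[]
After 2 (process(B)): A:[] B:[]
After 3 (process(B)): A:[] B:[]
After 4 (send(from=A, to=B, msg='tick')): A:[] B:[tick]
After 5 (send(from=A, to=B, msg='done')): A:[] B:[tick,done]
After 6 (send(from=B, to=A, msg='sync')): A:[sync] B:[tick,done]
After 7 (process(A)): A:[] B:[tick,done]
After 8 (send(from=B, to=A, msg='ok')): A:[ok] B:[tick,done]
After 9 (send(from=B, to=A, msg='start')): A:[ok,start] B:[tick,done]

ok,start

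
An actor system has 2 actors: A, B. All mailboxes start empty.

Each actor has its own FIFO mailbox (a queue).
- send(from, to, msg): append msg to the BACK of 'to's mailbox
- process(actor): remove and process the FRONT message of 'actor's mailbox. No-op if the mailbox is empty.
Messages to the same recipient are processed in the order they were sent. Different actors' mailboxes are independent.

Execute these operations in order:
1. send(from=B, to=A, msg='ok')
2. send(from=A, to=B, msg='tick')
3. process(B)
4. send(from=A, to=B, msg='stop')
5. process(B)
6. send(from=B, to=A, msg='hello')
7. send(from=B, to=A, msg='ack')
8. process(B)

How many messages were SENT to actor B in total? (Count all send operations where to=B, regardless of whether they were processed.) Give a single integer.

After 1 (send(from=B, to=A, msg='ok')): A:[ok] B:[]
After 2 (send(from=A, to=B, msg='tick')): A:[ok] B:[tick]
After 3 (process(B)): A:[ok] B:[]
After 4 (send(from=A, to=B, msg='stop')): A:[ok] B:[stop]
After 5 (process(B)): A:[ok] B:[]
After 6 (send(from=B, to=A, msg='hello')): A:[ok,hello] B:[]
After 7 (send(from=B, to=A, msg='ack')): A:[ok,hello,ack] B:[]
After 8 (process(B)): A:[ok,hello,ack] B:[]

Answer: 2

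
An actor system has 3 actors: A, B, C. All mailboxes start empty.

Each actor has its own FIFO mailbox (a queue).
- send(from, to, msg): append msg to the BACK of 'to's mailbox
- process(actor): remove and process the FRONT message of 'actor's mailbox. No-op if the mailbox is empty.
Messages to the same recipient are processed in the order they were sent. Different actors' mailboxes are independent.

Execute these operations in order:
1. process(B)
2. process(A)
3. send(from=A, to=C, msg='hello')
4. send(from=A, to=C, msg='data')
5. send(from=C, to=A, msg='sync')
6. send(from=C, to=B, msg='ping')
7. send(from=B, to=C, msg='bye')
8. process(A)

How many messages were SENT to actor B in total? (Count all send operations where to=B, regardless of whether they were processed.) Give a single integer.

Answer: 1

Derivation:
After 1 (process(B)): A:[] B:[] C:[]
After 2 (process(A)): A:[] B:[] C:[]
After 3 (send(from=A, to=C, msg='hello')): A:[] B:[] C:[hello]
After 4 (send(from=A, to=C, msg='data')): A:[] B:[] C:[hello,data]
After 5 (send(from=C, to=A, msg='sync')): A:[sync] B:[] C:[hello,data]
After 6 (send(from=C, to=B, msg='ping')): A:[sync] B:[ping] C:[hello,data]
After 7 (send(from=B, to=C, msg='bye')): A:[sync] B:[ping] C:[hello,data,bye]
After 8 (process(A)): A:[] B:[ping] C:[hello,data,bye]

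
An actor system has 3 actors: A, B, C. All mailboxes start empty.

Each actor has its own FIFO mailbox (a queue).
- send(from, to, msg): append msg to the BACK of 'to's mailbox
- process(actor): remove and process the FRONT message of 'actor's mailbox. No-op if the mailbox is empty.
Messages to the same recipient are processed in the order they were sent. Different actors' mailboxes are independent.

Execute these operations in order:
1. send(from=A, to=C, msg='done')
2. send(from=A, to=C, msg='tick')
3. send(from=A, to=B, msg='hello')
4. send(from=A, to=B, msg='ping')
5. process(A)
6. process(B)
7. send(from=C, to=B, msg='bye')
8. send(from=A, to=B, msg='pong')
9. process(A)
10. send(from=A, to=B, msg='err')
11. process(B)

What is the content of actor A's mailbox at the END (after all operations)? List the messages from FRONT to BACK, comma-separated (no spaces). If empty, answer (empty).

Answer: (empty)

Derivation:
After 1 (send(from=A, to=C, msg='done')): A:[] B:[] C:[done]
After 2 (send(from=A, to=C, msg='tick')): A:[] B:[] C:[done,tick]
After 3 (send(from=A, to=B, msg='hello')): A:[] B:[hello] C:[done,tick]
After 4 (send(from=A, to=B, msg='ping')): A:[] B:[hello,ping] C:[done,tick]
After 5 (process(A)): A:[] B:[hello,ping] C:[done,tick]
After 6 (process(B)): A:[] B:[ping] C:[done,tick]
After 7 (send(from=C, to=B, msg='bye')): A:[] B:[ping,bye] C:[done,tick]
After 8 (send(from=A, to=B, msg='pong')): A:[] B:[ping,bye,pong] C:[done,tick]
After 9 (process(A)): A:[] B:[ping,bye,pong] C:[done,tick]
After 10 (send(from=A, to=B, msg='err')): A:[] B:[ping,bye,pong,err] C:[done,tick]
After 11 (process(B)): A:[] B:[bye,pong,err] C:[done,tick]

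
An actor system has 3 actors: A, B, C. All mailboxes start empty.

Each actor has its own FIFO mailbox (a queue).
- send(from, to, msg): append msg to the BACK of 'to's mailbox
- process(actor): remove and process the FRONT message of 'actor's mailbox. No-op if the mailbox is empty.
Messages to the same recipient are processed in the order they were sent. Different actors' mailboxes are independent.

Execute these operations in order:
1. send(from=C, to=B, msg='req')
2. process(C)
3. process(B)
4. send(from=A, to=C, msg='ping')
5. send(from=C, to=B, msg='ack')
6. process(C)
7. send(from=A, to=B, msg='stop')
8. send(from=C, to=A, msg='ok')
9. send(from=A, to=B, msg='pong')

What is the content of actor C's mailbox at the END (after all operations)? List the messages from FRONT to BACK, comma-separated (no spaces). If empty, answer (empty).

Answer: (empty)

Derivation:
After 1 (send(from=C, to=B, msg='req')): A:[] B:[req] C:[]
After 2 (process(C)): A:[] B:[req] C:[]
After 3 (process(B)): A:[] B:[] C:[]
After 4 (send(from=A, to=C, msg='ping')): A:[] B:[] C:[ping]
After 5 (send(from=C, to=B, msg='ack')): A:[] B:[ack] C:[ping]
After 6 (process(C)): A:[] B:[ack] C:[]
After 7 (send(from=A, to=B, msg='stop')): A:[] B:[ack,stop] C:[]
After 8 (send(from=C, to=A, msg='ok')): A:[ok] B:[ack,stop] C:[]
After 9 (send(from=A, to=B, msg='pong')): A:[ok] B:[ack,stop,pong] C:[]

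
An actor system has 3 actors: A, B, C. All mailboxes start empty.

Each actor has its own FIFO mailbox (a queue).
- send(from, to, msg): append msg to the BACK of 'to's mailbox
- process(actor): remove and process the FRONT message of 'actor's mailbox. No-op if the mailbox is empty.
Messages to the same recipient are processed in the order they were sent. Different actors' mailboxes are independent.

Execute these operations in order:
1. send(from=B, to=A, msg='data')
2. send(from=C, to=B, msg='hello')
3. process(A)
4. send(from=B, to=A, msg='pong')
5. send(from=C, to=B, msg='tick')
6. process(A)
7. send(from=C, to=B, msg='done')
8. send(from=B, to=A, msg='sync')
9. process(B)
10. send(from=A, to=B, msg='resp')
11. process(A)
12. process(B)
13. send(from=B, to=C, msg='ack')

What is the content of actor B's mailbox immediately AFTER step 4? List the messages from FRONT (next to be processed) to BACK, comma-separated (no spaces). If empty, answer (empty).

After 1 (send(from=B, to=A, msg='data')): A:[data] B:[] C:[]
After 2 (send(from=C, to=B, msg='hello')): A:[data] B:[hello] C:[]
After 3 (process(A)): A:[] B:[hello] C:[]
After 4 (send(from=B, to=A, msg='pong')): A:[pong] B:[hello] C:[]

hello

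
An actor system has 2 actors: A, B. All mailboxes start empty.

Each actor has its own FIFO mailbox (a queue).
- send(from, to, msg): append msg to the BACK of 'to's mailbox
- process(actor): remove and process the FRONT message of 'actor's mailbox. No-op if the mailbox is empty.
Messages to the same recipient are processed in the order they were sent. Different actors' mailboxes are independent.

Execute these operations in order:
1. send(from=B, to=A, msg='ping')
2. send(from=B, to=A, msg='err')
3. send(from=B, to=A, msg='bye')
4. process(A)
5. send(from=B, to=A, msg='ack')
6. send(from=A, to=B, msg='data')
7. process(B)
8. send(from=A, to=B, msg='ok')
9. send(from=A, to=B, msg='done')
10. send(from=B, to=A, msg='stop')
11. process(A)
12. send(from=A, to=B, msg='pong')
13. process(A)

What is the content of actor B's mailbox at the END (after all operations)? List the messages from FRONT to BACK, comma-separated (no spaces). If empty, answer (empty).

After 1 (send(from=B, to=A, msg='ping')): A:[ping] B:[]
After 2 (send(from=B, to=A, msg='err')): A:[ping,err] B:[]
After 3 (send(from=B, to=A, msg='bye')): A:[ping,err,bye] B:[]
After 4 (process(A)): A:[err,bye] B:[]
After 5 (send(from=B, to=A, msg='ack')): A:[err,bye,ack] B:[]
After 6 (send(from=A, to=B, msg='data')): A:[err,bye,ack] B:[data]
After 7 (process(B)): A:[err,bye,ack] B:[]
After 8 (send(from=A, to=B, msg='ok')): A:[err,bye,ack] B:[ok]
After 9 (send(from=A, to=B, msg='done')): A:[err,bye,ack] B:[ok,done]
After 10 (send(from=B, to=A, msg='stop')): A:[err,bye,ack,stop] B:[ok,done]
After 11 (process(A)): A:[bye,ack,stop] B:[ok,done]
After 12 (send(from=A, to=B, msg='pong')): A:[bye,ack,stop] B:[ok,done,pong]
After 13 (process(A)): A:[ack,stop] B:[ok,done,pong]

Answer: ok,done,pong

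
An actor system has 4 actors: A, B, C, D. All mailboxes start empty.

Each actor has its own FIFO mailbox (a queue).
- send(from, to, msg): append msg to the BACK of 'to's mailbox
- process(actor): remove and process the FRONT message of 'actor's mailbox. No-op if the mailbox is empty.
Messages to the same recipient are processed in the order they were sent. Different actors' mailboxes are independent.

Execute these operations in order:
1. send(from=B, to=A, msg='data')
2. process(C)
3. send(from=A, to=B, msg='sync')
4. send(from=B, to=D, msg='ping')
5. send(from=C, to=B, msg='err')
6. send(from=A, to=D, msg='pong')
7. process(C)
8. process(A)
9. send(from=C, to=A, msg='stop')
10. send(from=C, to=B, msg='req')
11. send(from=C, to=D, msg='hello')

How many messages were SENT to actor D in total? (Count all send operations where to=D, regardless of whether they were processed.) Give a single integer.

Answer: 3

Derivation:
After 1 (send(from=B, to=A, msg='data')): A:[data] B:[] C:[] D:[]
After 2 (process(C)): A:[data] B:[] C:[] D:[]
After 3 (send(from=A, to=B, msg='sync')): A:[data] B:[sync] C:[] D:[]
After 4 (send(from=B, to=D, msg='ping')): A:[data] B:[sync] C:[] D:[ping]
After 5 (send(from=C, to=B, msg='err')): A:[data] B:[sync,err] C:[] D:[ping]
After 6 (send(from=A, to=D, msg='pong')): A:[data] B:[sync,err] C:[] D:[ping,pong]
After 7 (process(C)): A:[data] B:[sync,err] C:[] D:[ping,pong]
After 8 (process(A)): A:[] B:[sync,err] C:[] D:[ping,pong]
After 9 (send(from=C, to=A, msg='stop')): A:[stop] B:[sync,err] C:[] D:[ping,pong]
After 10 (send(from=C, to=B, msg='req')): A:[stop] B:[sync,err,req] C:[] D:[ping,pong]
After 11 (send(from=C, to=D, msg='hello')): A:[stop] B:[sync,err,req] C:[] D:[ping,pong,hello]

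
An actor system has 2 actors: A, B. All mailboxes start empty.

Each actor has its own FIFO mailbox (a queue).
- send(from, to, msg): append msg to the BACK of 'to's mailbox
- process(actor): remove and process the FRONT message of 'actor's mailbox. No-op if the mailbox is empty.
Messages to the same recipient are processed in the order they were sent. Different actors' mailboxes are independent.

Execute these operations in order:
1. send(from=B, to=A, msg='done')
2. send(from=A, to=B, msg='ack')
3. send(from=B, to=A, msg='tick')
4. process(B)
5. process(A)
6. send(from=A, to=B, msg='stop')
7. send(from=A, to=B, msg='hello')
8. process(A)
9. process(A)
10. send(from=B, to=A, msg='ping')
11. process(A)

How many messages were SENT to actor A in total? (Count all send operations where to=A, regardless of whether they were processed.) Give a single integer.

Answer: 3

Derivation:
After 1 (send(from=B, to=A, msg='done')): A:[done] B:[]
After 2 (send(from=A, to=B, msg='ack')): A:[done] B:[ack]
After 3 (send(from=B, to=A, msg='tick')): A:[done,tick] B:[ack]
After 4 (process(B)): A:[done,tick] B:[]
After 5 (process(A)): A:[tick] B:[]
After 6 (send(from=A, to=B, msg='stop')): A:[tick] B:[stop]
After 7 (send(from=A, to=B, msg='hello')): A:[tick] B:[stop,hello]
After 8 (process(A)): A:[] B:[stop,hello]
After 9 (process(A)): A:[] B:[stop,hello]
After 10 (send(from=B, to=A, msg='ping')): A:[ping] B:[stop,hello]
After 11 (process(A)): A:[] B:[stop,hello]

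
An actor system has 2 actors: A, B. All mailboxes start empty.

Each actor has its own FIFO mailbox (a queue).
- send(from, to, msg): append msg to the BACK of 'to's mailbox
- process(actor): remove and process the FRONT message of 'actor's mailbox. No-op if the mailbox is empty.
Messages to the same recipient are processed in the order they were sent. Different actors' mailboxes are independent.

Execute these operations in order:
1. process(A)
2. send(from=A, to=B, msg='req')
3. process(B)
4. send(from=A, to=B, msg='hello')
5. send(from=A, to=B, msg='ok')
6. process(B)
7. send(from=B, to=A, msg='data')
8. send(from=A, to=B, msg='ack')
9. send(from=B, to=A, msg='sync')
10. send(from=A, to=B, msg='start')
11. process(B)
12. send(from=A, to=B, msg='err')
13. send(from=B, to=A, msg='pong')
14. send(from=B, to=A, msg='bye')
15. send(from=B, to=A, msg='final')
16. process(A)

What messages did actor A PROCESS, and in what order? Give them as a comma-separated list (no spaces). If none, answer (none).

After 1 (process(A)): A:[] B:[]
After 2 (send(from=A, to=B, msg='req')): A:[] B:[req]
After 3 (process(B)): A:[] B:[]
After 4 (send(from=A, to=B, msg='hello')): A:[] B:[hello]
After 5 (send(from=A, to=B, msg='ok')): A:[] B:[hello,ok]
After 6 (process(B)): A:[] B:[ok]
After 7 (send(from=B, to=A, msg='data')): A:[data] B:[ok]
After 8 (send(from=A, to=B, msg='ack')): A:[data] B:[ok,ack]
After 9 (send(from=B, to=A, msg='sync')): A:[data,sync] B:[ok,ack]
After 10 (send(from=A, to=B, msg='start')): A:[data,sync] B:[ok,ack,start]
After 11 (process(B)): A:[data,sync] B:[ack,start]
After 12 (send(from=A, to=B, msg='err')): A:[data,sync] B:[ack,start,err]
After 13 (send(from=B, to=A, msg='pong')): A:[data,sync,pong] B:[ack,start,err]
After 14 (send(from=B, to=A, msg='bye')): A:[data,sync,pong,bye] B:[ack,start,err]
After 15 (send(from=B, to=A, msg='final')): A:[data,sync,pong,bye,final] B:[ack,start,err]
After 16 (process(A)): A:[sync,pong,bye,final] B:[ack,start,err]

Answer: data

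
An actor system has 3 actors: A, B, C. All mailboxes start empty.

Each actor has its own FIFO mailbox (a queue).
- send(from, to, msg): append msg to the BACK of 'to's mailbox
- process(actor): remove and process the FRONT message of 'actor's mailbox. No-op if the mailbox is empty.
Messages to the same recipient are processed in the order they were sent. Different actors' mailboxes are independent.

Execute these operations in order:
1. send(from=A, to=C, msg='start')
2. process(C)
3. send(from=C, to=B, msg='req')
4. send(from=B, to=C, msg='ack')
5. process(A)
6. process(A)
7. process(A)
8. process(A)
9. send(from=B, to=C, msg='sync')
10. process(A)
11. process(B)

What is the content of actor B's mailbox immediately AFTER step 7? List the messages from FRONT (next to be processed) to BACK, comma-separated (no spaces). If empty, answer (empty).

After 1 (send(from=A, to=C, msg='start')): A:[] B:[] C:[start]
After 2 (process(C)): A:[] B:[] C:[]
After 3 (send(from=C, to=B, msg='req')): A:[] B:[req] C:[]
After 4 (send(from=B, to=C, msg='ack')): A:[] B:[req] C:[ack]
After 5 (process(A)): A:[] B:[req] C:[ack]
After 6 (process(A)): A:[] B:[req] C:[ack]
After 7 (process(A)): A:[] B:[req] C:[ack]

req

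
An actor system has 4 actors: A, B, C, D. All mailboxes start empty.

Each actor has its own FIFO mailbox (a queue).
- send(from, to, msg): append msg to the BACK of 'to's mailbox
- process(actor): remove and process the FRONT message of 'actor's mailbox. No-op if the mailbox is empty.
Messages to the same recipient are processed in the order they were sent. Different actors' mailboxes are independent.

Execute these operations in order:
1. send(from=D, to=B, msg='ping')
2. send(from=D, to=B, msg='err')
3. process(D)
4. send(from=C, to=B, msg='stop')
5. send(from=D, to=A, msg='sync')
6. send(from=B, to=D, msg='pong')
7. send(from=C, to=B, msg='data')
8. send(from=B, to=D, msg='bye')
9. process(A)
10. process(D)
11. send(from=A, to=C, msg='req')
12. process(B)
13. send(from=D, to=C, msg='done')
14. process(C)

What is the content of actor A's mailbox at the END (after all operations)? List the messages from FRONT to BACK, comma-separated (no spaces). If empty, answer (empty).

Answer: (empty)

Derivation:
After 1 (send(from=D, to=B, msg='ping')): A:[] B:[ping] C:[] D:[]
After 2 (send(from=D, to=B, msg='err')): A:[] B:[ping,err] C:[] D:[]
After 3 (process(D)): A:[] B:[ping,err] C:[] D:[]
After 4 (send(from=C, to=B, msg='stop')): A:[] B:[ping,err,stop] C:[] D:[]
After 5 (send(from=D, to=A, msg='sync')): A:[sync] B:[ping,err,stop] C:[] D:[]
After 6 (send(from=B, to=D, msg='pong')): A:[sync] B:[ping,err,stop] C:[] D:[pong]
After 7 (send(from=C, to=B, msg='data')): A:[sync] B:[ping,err,stop,data] C:[] D:[pong]
After 8 (send(from=B, to=D, msg='bye')): A:[sync] B:[ping,err,stop,data] C:[] D:[pong,bye]
After 9 (process(A)): A:[] B:[ping,err,stop,data] C:[] D:[pong,bye]
After 10 (process(D)): A:[] B:[ping,err,stop,data] C:[] D:[bye]
After 11 (send(from=A, to=C, msg='req')): A:[] B:[ping,err,stop,data] C:[req] D:[bye]
After 12 (process(B)): A:[] B:[err,stop,data] C:[req] D:[bye]
After 13 (send(from=D, to=C, msg='done')): A:[] B:[err,stop,data] C:[req,done] D:[bye]
After 14 (process(C)): A:[] B:[err,stop,data] C:[done] D:[bye]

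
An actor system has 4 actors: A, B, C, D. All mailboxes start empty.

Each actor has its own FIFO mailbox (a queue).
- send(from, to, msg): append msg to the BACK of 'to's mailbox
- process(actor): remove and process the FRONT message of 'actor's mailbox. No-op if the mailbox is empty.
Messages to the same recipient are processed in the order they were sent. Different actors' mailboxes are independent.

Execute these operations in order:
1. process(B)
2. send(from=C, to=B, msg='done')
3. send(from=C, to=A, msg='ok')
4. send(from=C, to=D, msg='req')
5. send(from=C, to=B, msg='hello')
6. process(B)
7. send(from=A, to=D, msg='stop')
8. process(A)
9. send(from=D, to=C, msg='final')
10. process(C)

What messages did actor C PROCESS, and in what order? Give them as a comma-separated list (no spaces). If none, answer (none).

After 1 (process(B)): A:[] B:[] C:[] D:[]
After 2 (send(from=C, to=B, msg='done')): A:[] B:[done] C:[] D:[]
After 3 (send(from=C, to=A, msg='ok')): A:[ok] B:[done] C:[] D:[]
After 4 (send(from=C, to=D, msg='req')): A:[ok] B:[done] C:[] D:[req]
After 5 (send(from=C, to=B, msg='hello')): A:[ok] B:[done,hello] C:[] D:[req]
After 6 (process(B)): A:[ok] B:[hello] C:[] D:[req]
After 7 (send(from=A, to=D, msg='stop')): A:[ok] B:[hello] C:[] D:[req,stop]
After 8 (process(A)): A:[] B:[hello] C:[] D:[req,stop]
After 9 (send(from=D, to=C, msg='final')): A:[] B:[hello] C:[final] D:[req,stop]
After 10 (process(C)): A:[] B:[hello] C:[] D:[req,stop]

Answer: final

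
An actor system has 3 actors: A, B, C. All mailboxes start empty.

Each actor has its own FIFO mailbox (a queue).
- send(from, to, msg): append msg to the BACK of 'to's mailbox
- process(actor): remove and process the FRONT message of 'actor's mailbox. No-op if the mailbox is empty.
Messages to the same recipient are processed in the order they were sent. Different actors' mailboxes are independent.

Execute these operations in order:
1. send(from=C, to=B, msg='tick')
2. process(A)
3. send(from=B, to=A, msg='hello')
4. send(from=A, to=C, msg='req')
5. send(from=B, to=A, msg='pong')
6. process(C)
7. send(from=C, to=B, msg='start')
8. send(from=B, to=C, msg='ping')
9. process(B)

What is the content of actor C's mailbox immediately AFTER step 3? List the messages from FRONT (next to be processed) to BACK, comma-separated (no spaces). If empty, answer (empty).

After 1 (send(from=C, to=B, msg='tick')): A:[] B:[tick] C:[]
After 2 (process(A)): A:[] B:[tick] C:[]
After 3 (send(from=B, to=A, msg='hello')): A:[hello] B:[tick] C:[]

(empty)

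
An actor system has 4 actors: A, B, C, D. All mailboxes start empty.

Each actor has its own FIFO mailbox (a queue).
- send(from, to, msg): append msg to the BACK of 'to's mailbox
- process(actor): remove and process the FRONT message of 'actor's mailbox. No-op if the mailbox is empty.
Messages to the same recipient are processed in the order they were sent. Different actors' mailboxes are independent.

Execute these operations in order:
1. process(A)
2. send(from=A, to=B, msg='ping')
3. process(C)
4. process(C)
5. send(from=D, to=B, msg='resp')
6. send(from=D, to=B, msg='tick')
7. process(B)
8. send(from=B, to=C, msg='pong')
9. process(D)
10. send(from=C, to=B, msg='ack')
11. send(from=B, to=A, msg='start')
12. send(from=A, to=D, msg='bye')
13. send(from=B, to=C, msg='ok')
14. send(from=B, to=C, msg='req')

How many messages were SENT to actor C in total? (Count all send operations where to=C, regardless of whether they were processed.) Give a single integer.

Answer: 3

Derivation:
After 1 (process(A)): A:[] B:[] C:[] D:[]
After 2 (send(from=A, to=B, msg='ping')): A:[] B:[ping] C:[] D:[]
After 3 (process(C)): A:[] B:[ping] C:[] D:[]
After 4 (process(C)): A:[] B:[ping] C:[] D:[]
After 5 (send(from=D, to=B, msg='resp')): A:[] B:[ping,resp] C:[] D:[]
After 6 (send(from=D, to=B, msg='tick')): A:[] B:[ping,resp,tick] C:[] D:[]
After 7 (process(B)): A:[] B:[resp,tick] C:[] D:[]
After 8 (send(from=B, to=C, msg='pong')): A:[] B:[resp,tick] C:[pong] D:[]
After 9 (process(D)): A:[] B:[resp,tick] C:[pong] D:[]
After 10 (send(from=C, to=B, msg='ack')): A:[] B:[resp,tick,ack] C:[pong] D:[]
After 11 (send(from=B, to=A, msg='start')): A:[start] B:[resp,tick,ack] C:[pong] D:[]
After 12 (send(from=A, to=D, msg='bye')): A:[start] B:[resp,tick,ack] C:[pong] D:[bye]
After 13 (send(from=B, to=C, msg='ok')): A:[start] B:[resp,tick,ack] C:[pong,ok] D:[bye]
After 14 (send(from=B, to=C, msg='req')): A:[start] B:[resp,tick,ack] C:[pong,ok,req] D:[bye]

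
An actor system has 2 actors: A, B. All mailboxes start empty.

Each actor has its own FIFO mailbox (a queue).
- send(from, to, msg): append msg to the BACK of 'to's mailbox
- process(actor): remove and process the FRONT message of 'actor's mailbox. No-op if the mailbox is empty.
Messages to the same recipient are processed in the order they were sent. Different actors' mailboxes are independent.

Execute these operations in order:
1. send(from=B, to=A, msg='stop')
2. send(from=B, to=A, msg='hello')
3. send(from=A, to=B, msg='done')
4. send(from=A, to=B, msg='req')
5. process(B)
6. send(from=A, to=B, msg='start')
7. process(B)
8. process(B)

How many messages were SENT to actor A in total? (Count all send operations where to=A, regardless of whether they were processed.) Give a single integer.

Answer: 2

Derivation:
After 1 (send(from=B, to=A, msg='stop')): A:[stop] B:[]
After 2 (send(from=B, to=A, msg='hello')): A:[stop,hello] B:[]
After 3 (send(from=A, to=B, msg='done')): A:[stop,hello] B:[done]
After 4 (send(from=A, to=B, msg='req')): A:[stop,hello] B:[done,req]
After 5 (process(B)): A:[stop,hello] B:[req]
After 6 (send(from=A, to=B, msg='start')): A:[stop,hello] B:[req,start]
After 7 (process(B)): A:[stop,hello] B:[start]
After 8 (process(B)): A:[stop,hello] B:[]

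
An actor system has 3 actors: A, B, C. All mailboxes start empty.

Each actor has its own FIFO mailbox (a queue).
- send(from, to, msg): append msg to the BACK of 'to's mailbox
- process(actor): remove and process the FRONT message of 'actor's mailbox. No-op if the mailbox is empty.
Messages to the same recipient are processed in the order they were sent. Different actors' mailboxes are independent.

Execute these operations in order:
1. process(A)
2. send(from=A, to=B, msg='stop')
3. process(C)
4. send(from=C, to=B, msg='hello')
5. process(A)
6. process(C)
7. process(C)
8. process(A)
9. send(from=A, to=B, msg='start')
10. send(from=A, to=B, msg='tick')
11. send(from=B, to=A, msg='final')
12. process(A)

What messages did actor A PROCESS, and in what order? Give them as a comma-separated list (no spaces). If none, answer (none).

After 1 (process(A)): A:[] B:[] C:[]
After 2 (send(from=A, to=B, msg='stop')): A:[] B:[stop] C:[]
After 3 (process(C)): A:[] B:[stop] C:[]
After 4 (send(from=C, to=B, msg='hello')): A:[] B:[stop,hello] C:[]
After 5 (process(A)): A:[] B:[stop,hello] C:[]
After 6 (process(C)): A:[] B:[stop,hello] C:[]
After 7 (process(C)): A:[] B:[stop,hello] C:[]
After 8 (process(A)): A:[] B:[stop,hello] C:[]
After 9 (send(from=A, to=B, msg='start')): A:[] B:[stop,hello,start] C:[]
After 10 (send(from=A, to=B, msg='tick')): A:[] B:[stop,hello,start,tick] C:[]
After 11 (send(from=B, to=A, msg='final')): A:[final] B:[stop,hello,start,tick] C:[]
After 12 (process(A)): A:[] B:[stop,hello,start,tick] C:[]

Answer: final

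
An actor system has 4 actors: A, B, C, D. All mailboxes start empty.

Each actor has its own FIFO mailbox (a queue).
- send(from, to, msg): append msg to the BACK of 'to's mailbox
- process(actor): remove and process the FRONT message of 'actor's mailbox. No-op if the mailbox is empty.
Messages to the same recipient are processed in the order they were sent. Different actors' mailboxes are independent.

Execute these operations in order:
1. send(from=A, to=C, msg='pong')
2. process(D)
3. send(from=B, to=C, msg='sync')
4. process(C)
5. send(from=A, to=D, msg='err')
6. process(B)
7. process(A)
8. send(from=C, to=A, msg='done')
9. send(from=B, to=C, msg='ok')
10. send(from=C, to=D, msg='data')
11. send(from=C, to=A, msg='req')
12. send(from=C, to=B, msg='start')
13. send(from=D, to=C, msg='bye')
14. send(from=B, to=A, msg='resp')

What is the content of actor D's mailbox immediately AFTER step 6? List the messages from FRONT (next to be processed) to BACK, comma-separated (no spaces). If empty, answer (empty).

After 1 (send(from=A, to=C, msg='pong')): A:[] B:[] C:[pong] D:[]
After 2 (process(D)): A:[] B:[] C:[pong] D:[]
After 3 (send(from=B, to=C, msg='sync')): A:[] B:[] C:[pong,sync] D:[]
After 4 (process(C)): A:[] B:[] C:[sync] D:[]
After 5 (send(from=A, to=D, msg='err')): A:[] B:[] C:[sync] D:[err]
After 6 (process(B)): A:[] B:[] C:[sync] D:[err]

err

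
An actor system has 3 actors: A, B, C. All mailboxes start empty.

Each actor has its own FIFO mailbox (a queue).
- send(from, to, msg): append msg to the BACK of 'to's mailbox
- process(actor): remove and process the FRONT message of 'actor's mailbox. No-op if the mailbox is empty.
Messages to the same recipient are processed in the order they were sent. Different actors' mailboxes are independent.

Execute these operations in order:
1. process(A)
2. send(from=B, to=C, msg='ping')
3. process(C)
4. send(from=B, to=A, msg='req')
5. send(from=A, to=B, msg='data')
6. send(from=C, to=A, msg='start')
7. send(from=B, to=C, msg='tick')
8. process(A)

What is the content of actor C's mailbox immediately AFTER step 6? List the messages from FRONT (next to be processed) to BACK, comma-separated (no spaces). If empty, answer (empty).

After 1 (process(A)): A:[] B:[] C:[]
After 2 (send(from=B, to=C, msg='ping')): A:[] B:[] C:[ping]
After 3 (process(C)): A:[] B:[] C:[]
After 4 (send(from=B, to=A, msg='req')): A:[req] B:[] C:[]
After 5 (send(from=A, to=B, msg='data')): A:[req] B:[data] C:[]
After 6 (send(from=C, to=A, msg='start')): A:[req,start] B:[data] C:[]

(empty)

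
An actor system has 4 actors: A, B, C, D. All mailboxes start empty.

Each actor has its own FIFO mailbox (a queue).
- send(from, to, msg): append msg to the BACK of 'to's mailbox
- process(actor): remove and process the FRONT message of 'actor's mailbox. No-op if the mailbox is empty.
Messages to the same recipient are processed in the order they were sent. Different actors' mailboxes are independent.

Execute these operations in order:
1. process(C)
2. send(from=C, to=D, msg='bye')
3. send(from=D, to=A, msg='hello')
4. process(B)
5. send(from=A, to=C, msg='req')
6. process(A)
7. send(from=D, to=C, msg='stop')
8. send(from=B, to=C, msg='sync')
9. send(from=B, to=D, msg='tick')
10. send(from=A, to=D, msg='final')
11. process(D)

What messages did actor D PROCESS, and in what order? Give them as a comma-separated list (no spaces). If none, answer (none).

After 1 (process(C)): A:[] B:[] C:[] D:[]
After 2 (send(from=C, to=D, msg='bye')): A:[] B:[] C:[] D:[bye]
After 3 (send(from=D, to=A, msg='hello')): A:[hello] B:[] C:[] D:[bye]
After 4 (process(B)): A:[hello] B:[] C:[] D:[bye]
After 5 (send(from=A, to=C, msg='req')): A:[hello] B:[] C:[req] D:[bye]
After 6 (process(A)): A:[] B:[] C:[req] D:[bye]
After 7 (send(from=D, to=C, msg='stop')): A:[] B:[] C:[req,stop] D:[bye]
After 8 (send(from=B, to=C, msg='sync')): A:[] B:[] C:[req,stop,sync] D:[bye]
After 9 (send(from=B, to=D, msg='tick')): A:[] B:[] C:[req,stop,sync] D:[bye,tick]
After 10 (send(from=A, to=D, msg='final')): A:[] B:[] C:[req,stop,sync] D:[bye,tick,final]
After 11 (process(D)): A:[] B:[] C:[req,stop,sync] D:[tick,final]

Answer: bye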